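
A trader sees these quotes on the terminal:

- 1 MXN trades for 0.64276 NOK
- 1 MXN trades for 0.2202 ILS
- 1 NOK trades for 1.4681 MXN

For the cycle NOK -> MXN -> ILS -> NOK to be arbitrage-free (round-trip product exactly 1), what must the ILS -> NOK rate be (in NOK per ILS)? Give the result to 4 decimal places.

Known legs of the cycle: 1.4681 × 0.2202 = 0.32327562
For no arbitrage the full-cycle product must be 1, so the missing rate is 1 / 0.32327562 ≈ 3.093336.

3.0933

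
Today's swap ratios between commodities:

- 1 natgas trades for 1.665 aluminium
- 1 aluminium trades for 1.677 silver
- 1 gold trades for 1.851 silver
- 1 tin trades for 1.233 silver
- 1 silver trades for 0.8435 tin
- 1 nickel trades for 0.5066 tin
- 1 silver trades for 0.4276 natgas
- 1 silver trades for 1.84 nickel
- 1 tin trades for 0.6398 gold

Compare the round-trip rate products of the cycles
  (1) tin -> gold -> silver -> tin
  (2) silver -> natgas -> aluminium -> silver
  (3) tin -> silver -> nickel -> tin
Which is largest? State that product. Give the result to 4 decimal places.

1.1939

(1) 0.6398 × 1.851 × 0.8435 = 0.99893
(2) 0.4276 × 1.665 × 1.677 = 1.19395
(3) 1.233 × 1.84 × 0.5066 = 1.14933
Highest is cycle (2) at 1.1939 (>1, arbitrage).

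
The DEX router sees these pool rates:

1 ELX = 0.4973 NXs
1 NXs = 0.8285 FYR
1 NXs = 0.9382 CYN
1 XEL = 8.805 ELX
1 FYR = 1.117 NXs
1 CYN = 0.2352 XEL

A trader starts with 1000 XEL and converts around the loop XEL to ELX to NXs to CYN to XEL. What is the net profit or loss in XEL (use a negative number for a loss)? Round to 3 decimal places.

-33.770

1000 XEL × 8.805 = 8805 ELX
8805 ELX × 0.4973 = 4378.7265 NXs
4378.7265 NXs × 0.9382 = 4108.1212023 CYN
4108.1212023 CYN × 0.2352 = 966.23010678096 XEL
Net change: 966.23010678096 − 1000 = -33.76989321904 XEL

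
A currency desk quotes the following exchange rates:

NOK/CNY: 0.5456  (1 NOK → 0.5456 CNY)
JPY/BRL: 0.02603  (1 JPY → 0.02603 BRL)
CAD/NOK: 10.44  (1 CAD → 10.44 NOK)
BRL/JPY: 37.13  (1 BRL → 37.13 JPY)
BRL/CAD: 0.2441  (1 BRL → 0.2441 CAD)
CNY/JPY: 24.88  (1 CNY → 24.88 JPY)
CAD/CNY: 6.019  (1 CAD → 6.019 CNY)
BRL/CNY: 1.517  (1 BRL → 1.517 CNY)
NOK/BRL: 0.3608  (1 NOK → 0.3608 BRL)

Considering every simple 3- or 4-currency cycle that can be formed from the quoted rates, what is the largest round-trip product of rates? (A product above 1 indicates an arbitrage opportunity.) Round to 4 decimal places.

0.9824

JPY→BRL→CNY→JPY: 0.02603 × 1.517 × 24.88 = 0.98245
CAD→CNY→JPY→BRL→CAD: 6.019 × 24.88 × 0.02603 × 0.2441 = 0.95152
CAD→NOK→BRL→CAD: 10.44 × 0.3608 × 0.2441 = 0.91946
Maximum is JPY→BRL→CNY→JPY at 0.9824; no arbitrage — every cycle loses value.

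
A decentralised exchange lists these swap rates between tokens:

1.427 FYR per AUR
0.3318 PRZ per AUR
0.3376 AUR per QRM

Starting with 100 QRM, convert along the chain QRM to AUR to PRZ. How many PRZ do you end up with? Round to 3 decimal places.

100 QRM × 0.3376 = 33.76 AUR
33.76 AUR × 0.3318 = 11.201568 PRZ

11.202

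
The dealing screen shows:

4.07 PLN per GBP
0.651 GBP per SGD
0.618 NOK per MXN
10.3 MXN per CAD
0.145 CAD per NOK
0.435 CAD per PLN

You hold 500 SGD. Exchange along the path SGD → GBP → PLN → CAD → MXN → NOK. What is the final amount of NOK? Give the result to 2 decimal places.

500 SGD × 0.651 = 325.5 GBP
325.5 GBP × 4.07 = 1324.785 PLN
1324.785 PLN × 0.435 = 576.281475 CAD
576.281475 CAD × 10.3 = 5935.6991925 MXN
5935.6991925 MXN × 0.618 = 3668.262100965 NOK

3668.26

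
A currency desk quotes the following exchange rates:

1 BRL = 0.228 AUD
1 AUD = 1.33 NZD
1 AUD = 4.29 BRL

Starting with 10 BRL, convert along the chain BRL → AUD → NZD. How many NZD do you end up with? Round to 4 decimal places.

3.0324

10 BRL × 0.228 = 2.28 AUD
2.28 AUD × 1.33 = 3.0324 NZD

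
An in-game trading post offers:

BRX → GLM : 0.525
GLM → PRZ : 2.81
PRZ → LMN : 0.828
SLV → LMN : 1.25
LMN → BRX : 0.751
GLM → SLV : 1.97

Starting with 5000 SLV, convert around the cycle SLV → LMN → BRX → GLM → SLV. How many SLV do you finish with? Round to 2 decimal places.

5000 SLV × 1.25 = 6250 LMN
6250 LMN × 0.751 = 4693.75 BRX
4693.75 BRX × 0.525 = 2464.21875 GLM
2464.21875 GLM × 1.97 = 4854.5109375 SLV

4854.51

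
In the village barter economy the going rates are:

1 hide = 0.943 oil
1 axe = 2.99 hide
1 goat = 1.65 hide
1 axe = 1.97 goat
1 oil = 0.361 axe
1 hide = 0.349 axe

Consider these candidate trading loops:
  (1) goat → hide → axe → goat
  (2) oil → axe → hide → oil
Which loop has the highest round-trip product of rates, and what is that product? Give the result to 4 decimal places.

(1) 1.65 × 0.349 × 1.97 = 1.13442
(2) 0.361 × 2.99 × 0.943 = 1.01786
Highest is cycle (1) at 1.1344 (>1, arbitrage).

1.1344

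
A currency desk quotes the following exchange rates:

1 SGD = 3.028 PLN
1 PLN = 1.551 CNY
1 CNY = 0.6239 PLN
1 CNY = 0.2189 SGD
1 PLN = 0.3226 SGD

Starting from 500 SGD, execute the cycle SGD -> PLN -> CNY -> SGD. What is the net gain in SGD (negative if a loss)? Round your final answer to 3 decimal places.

14.024

500 SGD × 3.028 = 1514 PLN
1514 PLN × 1.551 = 2348.214 CNY
2348.214 CNY × 0.2189 = 514.0240446 SGD
Net change: 514.0240446 − 500 = 14.0240446 SGD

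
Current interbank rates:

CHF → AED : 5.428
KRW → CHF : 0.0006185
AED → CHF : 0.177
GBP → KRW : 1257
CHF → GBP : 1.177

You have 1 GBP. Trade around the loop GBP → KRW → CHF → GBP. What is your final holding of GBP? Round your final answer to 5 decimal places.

0.91506

1 GBP × 1257 = 1257 KRW
1257 KRW × 0.0006185 = 0.7774545 CHF
0.7774545 CHF × 1.177 = 0.9150639465 GBP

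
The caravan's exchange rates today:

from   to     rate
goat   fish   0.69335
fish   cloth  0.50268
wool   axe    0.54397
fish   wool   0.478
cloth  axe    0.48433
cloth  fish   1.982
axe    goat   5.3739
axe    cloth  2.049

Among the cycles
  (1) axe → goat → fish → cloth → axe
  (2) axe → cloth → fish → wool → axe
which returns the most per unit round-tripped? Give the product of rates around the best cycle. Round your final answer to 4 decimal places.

(1) 5.3739 × 0.69335 × 0.50268 × 0.48433 = 0.90714
(2) 2.049 × 1.982 × 0.478 × 0.54397 = 1.05596
Highest is cycle (2) at 1.0560 (>1, arbitrage).

1.0560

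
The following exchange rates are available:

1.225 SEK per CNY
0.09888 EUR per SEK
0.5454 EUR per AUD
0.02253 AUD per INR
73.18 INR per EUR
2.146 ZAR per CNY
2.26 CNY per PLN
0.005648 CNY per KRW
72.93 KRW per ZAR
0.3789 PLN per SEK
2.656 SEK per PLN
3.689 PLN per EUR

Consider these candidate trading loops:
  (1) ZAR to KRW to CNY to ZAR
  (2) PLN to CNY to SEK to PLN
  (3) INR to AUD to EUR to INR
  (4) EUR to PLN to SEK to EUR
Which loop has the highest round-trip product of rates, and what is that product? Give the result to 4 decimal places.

(1) 72.93 × 0.005648 × 2.146 = 0.88396
(2) 2.26 × 1.225 × 0.3789 = 1.04898
(3) 0.02253 × 0.5454 × 73.18 = 0.89923
(4) 3.689 × 2.656 × 0.09888 = 0.96882
Highest is cycle (2) at 1.0490 (>1, arbitrage).

1.0490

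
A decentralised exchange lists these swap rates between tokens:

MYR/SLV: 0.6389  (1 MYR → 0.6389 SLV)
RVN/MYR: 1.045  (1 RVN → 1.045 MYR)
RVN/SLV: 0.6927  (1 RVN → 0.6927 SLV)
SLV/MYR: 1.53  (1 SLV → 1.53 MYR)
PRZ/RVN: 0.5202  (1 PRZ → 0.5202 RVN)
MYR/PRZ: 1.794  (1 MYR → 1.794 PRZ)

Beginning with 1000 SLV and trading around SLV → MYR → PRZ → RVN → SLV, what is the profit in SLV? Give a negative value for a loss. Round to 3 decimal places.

1000 SLV × 1.53 = 1530 MYR
1530 MYR × 1.794 = 2744.82 PRZ
2744.82 PRZ × 0.5202 = 1427.855364 RVN
1427.855364 RVN × 0.6927 = 989.0754106428 SLV
Net change: 989.0754106428 − 1000 = -10.9245893572 SLV

-10.925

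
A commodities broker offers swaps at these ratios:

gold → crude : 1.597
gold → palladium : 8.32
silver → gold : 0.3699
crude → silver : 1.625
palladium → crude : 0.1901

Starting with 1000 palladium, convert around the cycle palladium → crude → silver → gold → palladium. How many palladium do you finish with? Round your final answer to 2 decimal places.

950.70

1000 palladium × 0.1901 = 190.1 crude
190.1 crude × 1.625 = 308.9125 silver
308.9125 silver × 0.3699 = 114.26673375 gold
114.26673375 gold × 8.32 = 950.6992248 palladium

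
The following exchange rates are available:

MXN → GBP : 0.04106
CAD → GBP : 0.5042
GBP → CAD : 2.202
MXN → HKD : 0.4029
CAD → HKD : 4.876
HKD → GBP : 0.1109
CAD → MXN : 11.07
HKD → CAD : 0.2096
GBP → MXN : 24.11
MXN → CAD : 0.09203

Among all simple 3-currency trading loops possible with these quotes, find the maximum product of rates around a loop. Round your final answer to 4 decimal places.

1.1907

CAD→HKD→GBP→CAD: 4.876 × 0.1109 × 2.202 = 1.19073
CAD→GBP→MXN→CAD: 0.5042 × 24.11 × 0.09203 = 1.11874
MXN→HKD→GBP→MXN: 0.4029 × 0.1109 × 24.11 = 1.07727
CAD→MXN→GBP→CAD: 11.07 × 0.04106 × 2.202 = 1.00088
CAD→MXN→HKD→CAD: 11.07 × 0.4029 × 0.2096 = 0.93484
Maximum is CAD→HKD→GBP→CAD at 1.1907; arbitrage exists.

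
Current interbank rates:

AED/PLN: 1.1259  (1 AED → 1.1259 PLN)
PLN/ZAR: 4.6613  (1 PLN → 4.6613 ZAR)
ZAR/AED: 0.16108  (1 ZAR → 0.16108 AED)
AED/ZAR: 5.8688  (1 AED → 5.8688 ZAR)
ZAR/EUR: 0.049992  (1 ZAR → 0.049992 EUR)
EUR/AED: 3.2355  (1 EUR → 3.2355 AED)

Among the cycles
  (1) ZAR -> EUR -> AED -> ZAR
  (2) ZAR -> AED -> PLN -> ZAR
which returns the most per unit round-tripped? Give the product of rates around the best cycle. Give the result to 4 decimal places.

0.9493

(1) 0.049992 × 3.2355 × 5.8688 = 0.94927
(2) 0.16108 × 1.1259 × 4.6613 = 0.84537
Highest is cycle (1) at 0.9493 (≤1, no arbitrage).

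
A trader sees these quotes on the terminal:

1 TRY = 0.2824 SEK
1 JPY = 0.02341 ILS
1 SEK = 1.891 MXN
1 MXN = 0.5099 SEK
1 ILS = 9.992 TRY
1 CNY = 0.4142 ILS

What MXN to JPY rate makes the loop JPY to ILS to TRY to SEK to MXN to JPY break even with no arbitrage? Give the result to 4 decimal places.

Known legs of the cycle: 0.02341 × 9.992 × 0.2824 × 1.891 = 0.124913696474048
For no arbitrage the full-cycle product must be 1, so the missing rate is 1 / 0.124913696474048 ≈ 8.005527.

8.0055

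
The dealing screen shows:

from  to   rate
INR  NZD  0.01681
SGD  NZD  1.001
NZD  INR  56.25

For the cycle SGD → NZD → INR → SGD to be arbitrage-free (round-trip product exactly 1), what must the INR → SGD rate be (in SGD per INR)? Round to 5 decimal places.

0.01776

Known legs of the cycle: 1.001 × 56.25 = 56.30625
For no arbitrage the full-cycle product must be 1, so the missing rate is 1 / 56.30625 ≈ 0.0177600.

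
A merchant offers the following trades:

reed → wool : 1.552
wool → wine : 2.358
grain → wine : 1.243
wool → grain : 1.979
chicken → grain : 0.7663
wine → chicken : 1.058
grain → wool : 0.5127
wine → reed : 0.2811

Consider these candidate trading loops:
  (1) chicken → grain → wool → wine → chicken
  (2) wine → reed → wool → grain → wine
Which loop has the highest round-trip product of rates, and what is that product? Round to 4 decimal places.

(1) 0.7663 × 0.5127 × 2.358 × 1.058 = 0.98015
(2) 0.2811 × 1.552 × 1.979 × 1.243 = 1.07317
Highest is cycle (2) at 1.0732 (>1, arbitrage).

1.0732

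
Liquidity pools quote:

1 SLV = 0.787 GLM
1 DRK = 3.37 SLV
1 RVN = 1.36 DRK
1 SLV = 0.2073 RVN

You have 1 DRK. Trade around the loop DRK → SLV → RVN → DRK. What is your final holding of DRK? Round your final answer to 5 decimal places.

0.95010

1 DRK × 3.37 = 3.37 SLV
3.37 SLV × 0.2073 = 0.698601 RVN
0.698601 RVN × 1.36 = 0.95009736 DRK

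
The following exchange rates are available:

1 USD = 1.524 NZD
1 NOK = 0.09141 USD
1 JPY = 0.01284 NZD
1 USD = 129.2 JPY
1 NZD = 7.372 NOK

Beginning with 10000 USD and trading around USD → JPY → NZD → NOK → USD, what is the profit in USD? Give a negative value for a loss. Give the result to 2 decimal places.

10000 USD × 129.2 = 1292000 JPY
1292000 JPY × 0.01284 = 16589.28 NZD
16589.28 NZD × 7.372 = 122296.17216 NOK
122296.17216 NOK × 0.09141 = 11179.0930971456 USD
Net change: 11179.0930971456 − 10000 = 1179.0930971456 USD

1179.09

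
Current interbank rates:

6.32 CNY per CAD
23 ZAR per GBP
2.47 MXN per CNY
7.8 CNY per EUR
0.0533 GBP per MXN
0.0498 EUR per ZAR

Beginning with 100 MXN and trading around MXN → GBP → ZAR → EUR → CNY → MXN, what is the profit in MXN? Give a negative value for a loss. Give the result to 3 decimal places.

100 MXN × 0.0533 = 5.33 GBP
5.33 GBP × 23 = 122.59 ZAR
122.59 ZAR × 0.0498 = 6.104982 EUR
6.104982 EUR × 7.8 = 47.6188596 CNY
47.6188596 CNY × 2.47 = 117.618583212 MXN
Net change: 117.618583212 − 100 = 17.618583212 MXN

17.619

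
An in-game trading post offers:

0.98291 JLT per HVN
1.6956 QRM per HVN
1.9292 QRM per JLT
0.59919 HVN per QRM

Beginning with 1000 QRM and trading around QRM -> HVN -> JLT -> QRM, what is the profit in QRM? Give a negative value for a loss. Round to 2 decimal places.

1000 QRM × 0.59919 = 599.19 HVN
599.19 HVN × 0.98291 = 588.9498429 JLT
588.9498429 JLT × 1.9292 = 1136.20203692268 QRM
Net change: 1136.20203692268 − 1000 = 136.20203692268 QRM

136.20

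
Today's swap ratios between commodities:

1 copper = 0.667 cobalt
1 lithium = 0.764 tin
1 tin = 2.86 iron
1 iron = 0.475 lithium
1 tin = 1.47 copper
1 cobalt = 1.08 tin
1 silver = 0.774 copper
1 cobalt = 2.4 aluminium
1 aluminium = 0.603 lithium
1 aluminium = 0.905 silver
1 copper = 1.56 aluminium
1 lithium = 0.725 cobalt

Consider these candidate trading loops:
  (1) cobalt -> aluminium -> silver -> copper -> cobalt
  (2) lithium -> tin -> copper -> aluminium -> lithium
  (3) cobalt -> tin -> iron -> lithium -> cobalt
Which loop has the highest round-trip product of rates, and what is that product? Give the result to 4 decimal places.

1.1213

(1) 2.4 × 0.905 × 0.774 × 0.667 = 1.12131
(2) 0.764 × 1.47 × 1.56 × 0.603 = 1.05646
(3) 1.08 × 2.86 × 0.475 × 0.725 = 1.06371
Highest is cycle (1) at 1.1213 (>1, arbitrage).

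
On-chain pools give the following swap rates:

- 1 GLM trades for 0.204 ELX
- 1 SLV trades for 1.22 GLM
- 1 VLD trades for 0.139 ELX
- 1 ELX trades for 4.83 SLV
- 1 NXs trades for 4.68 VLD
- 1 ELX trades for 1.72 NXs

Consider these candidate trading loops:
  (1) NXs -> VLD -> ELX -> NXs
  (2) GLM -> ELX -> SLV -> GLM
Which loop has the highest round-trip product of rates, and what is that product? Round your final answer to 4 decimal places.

1.2021

(1) 4.68 × 0.139 × 1.72 = 1.11889
(2) 0.204 × 4.83 × 1.22 = 1.20209
Highest is cycle (2) at 1.2021 (>1, arbitrage).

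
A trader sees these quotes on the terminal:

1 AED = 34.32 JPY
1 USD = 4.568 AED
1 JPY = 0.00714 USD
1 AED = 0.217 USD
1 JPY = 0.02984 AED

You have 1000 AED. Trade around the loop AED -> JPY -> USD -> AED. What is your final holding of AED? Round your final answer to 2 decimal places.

1000 AED × 34.32 = 34320 JPY
34320 JPY × 0.00714 = 245.0448 USD
245.0448 USD × 4.568 = 1119.3646464 AED

1119.36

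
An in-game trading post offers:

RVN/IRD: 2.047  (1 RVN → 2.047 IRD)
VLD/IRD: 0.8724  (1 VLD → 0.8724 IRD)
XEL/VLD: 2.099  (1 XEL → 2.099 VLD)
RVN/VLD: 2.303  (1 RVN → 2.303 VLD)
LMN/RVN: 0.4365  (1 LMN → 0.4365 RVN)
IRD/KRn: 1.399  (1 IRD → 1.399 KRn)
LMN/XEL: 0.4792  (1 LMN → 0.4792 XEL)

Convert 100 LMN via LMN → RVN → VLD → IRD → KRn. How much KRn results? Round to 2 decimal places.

100 LMN × 0.4365 = 43.65 RVN
43.65 RVN × 2.303 = 100.52595 VLD
100.52595 VLD × 0.8724 = 87.69883878 IRD
87.69883878 IRD × 1.399 = 122.69067545322 KRn

122.69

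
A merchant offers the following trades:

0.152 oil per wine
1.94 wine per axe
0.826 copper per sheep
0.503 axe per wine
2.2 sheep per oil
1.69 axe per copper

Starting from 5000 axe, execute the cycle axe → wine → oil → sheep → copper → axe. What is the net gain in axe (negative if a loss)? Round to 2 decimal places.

5000 axe × 1.94 = 9700 wine
9700 wine × 0.152 = 1474.4 oil
1474.4 oil × 2.2 = 3243.68 sheep
3243.68 sheep × 0.826 = 2679.27968 copper
2679.27968 copper × 1.69 = 4527.9826592 axe
Net change: 4527.9826592 − 5000 = -472.0173408 axe

-472.02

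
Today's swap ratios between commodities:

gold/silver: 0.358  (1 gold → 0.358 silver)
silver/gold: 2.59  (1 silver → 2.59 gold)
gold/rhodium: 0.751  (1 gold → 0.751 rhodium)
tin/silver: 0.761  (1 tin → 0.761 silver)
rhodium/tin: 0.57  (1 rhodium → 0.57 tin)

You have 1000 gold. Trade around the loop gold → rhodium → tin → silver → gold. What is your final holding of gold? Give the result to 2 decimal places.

1000 gold × 0.751 = 751 rhodium
751 rhodium × 0.57 = 428.07 tin
428.07 tin × 0.761 = 325.76127 silver
325.76127 silver × 2.59 = 843.7216893 gold

843.72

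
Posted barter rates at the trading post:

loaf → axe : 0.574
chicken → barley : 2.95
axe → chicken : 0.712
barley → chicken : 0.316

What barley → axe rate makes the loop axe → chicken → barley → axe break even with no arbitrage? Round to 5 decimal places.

Known legs of the cycle: 0.712 × 2.95 = 2.1004
For no arbitrage the full-cycle product must be 1, so the missing rate is 1 / 2.1004 ≈ 0.4760998.

0.47610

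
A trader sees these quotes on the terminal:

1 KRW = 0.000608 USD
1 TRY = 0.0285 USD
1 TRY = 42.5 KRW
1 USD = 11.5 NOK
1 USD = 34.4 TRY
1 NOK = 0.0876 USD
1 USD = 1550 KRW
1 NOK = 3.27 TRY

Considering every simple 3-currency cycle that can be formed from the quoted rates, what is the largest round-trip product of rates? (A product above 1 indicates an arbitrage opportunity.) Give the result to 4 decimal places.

TRY→USD→NOK→TRY: 0.0285 × 11.5 × 3.27 = 1.07174
TRY→KRW→USD→TRY: 42.5 × 0.000608 × 34.4 = 0.88890
Maximum is TRY→USD→NOK→TRY at 1.0717; arbitrage exists.

1.0717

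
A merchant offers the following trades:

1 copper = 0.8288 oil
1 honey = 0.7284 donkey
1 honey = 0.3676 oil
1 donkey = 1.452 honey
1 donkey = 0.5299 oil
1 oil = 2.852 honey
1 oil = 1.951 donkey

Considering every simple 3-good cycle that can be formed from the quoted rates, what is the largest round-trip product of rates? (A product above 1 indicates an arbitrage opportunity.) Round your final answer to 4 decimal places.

honey→donkey→oil→honey: 0.7284 × 0.5299 × 2.852 = 1.10081
honey→oil→donkey→honey: 0.3676 × 1.951 × 1.452 = 1.04136
Maximum is honey→donkey→oil→honey at 1.1008; arbitrage exists.

1.1008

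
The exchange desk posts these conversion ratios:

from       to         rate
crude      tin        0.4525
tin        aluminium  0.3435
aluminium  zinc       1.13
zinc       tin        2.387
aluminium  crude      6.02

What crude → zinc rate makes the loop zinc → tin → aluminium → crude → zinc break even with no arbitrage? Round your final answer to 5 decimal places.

0.20259

Known legs of the cycle: 2.387 × 0.3435 × 6.02 = 4.93600569
For no arbitrage the full-cycle product must be 1, so the missing rate is 1 / 4.93600569 ≈ 0.2025930.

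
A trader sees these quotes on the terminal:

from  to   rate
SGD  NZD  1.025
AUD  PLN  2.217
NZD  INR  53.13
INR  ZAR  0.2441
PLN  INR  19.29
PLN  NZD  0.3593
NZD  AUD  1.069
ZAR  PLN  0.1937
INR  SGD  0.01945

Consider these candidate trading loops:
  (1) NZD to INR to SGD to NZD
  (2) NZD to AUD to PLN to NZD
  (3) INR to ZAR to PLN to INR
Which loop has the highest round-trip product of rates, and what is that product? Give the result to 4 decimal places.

1.0592

(1) 53.13 × 0.01945 × 1.025 = 1.05921
(2) 1.069 × 2.217 × 0.3593 = 0.85153
(3) 0.2441 × 0.1937 × 19.29 = 0.91207
Highest is cycle (1) at 1.0592 (>1, arbitrage).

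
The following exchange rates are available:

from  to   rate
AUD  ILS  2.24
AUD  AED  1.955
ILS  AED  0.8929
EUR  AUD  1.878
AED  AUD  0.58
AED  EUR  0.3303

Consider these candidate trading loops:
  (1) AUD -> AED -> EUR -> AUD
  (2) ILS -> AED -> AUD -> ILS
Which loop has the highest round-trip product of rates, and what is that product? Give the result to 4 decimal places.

(1) 1.955 × 0.3303 × 1.878 = 1.21269
(2) 0.8929 × 0.58 × 2.24 = 1.16006
Highest is cycle (1) at 1.2127 (>1, arbitrage).

1.2127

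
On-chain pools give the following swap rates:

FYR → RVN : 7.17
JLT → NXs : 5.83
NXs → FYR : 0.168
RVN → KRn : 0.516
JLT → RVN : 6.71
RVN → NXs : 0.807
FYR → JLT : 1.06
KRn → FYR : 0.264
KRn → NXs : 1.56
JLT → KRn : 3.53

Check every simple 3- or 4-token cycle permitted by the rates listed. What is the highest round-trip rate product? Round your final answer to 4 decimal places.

JLT→NXs→FYR→JLT: 5.83 × 0.168 × 1.06 = 1.03821
JLT→KRn→FYR→JLT: 3.53 × 0.264 × 1.06 = 0.98784
JLT→KRn→NXs→FYR→JLT: 3.53 × 1.56 × 0.168 × 1.06 = 0.98065
RVN→KRn→FYR→RVN: 0.516 × 0.264 × 7.17 = 0.97673
RVN→NXs→FYR→RVN: 0.807 × 0.168 × 7.17 = 0.97208
RVN→KRn→NXs→FYR→RVN: 0.516 × 1.56 × 0.168 × 7.17 = 0.96962
RVN→KRn→FYR→JLT→RVN: 0.516 × 0.264 × 1.06 × 6.71 = 0.96891
RVN→NXs→FYR→JLT→RVN: 0.807 × 0.168 × 1.06 × 6.71 = 0.96430
Maximum is JLT→NXs→FYR→JLT at 1.0382; arbitrage exists.

1.0382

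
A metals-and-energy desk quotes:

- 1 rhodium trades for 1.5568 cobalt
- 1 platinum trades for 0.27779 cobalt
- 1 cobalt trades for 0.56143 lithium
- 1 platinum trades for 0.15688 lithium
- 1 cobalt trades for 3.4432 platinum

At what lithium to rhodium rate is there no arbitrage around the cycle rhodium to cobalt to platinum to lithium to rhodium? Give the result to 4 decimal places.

Known legs of the cycle: 1.5568 × 3.4432 × 0.15688 = 0.8409354354688
For no arbitrage the full-cycle product must be 1, so the missing rate is 1 / 0.8409354354688 ≈ 1.189152.

1.1892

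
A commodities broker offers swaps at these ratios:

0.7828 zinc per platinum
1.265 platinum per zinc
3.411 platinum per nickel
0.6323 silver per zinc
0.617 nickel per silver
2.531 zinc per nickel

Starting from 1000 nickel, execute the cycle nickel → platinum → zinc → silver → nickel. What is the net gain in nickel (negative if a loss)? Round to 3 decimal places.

41.696

1000 nickel × 3.411 = 3411 platinum
3411 platinum × 0.7828 = 2670.1308 zinc
2670.1308 zinc × 0.6323 = 1688.32370484 silver
1688.32370484 silver × 0.617 = 1041.69572588628 nickel
Net change: 1041.69572588628 − 1000 = 41.69572588628 nickel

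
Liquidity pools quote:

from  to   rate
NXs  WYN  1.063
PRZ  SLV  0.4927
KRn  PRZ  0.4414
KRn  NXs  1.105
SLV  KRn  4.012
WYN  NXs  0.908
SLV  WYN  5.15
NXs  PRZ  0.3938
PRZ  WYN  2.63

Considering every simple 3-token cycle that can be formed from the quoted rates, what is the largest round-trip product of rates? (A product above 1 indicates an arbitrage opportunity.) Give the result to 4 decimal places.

WYN→NXs→PRZ→WYN: 0.908 × 0.3938 × 2.63 = 0.94041
SLV→KRn→PRZ→SLV: 4.012 × 0.4414 × 0.4927 = 0.87252
Maximum is WYN→NXs→PRZ→WYN at 0.9404; no arbitrage — every cycle loses value.

0.9404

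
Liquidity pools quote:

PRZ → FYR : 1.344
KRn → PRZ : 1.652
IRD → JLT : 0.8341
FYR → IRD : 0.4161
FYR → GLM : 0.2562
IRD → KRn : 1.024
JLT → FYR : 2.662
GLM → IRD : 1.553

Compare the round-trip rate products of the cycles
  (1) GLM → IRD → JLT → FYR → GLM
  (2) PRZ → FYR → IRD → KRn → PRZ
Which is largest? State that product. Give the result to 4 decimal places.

0.9460

(1) 1.553 × 0.8341 × 2.662 × 0.2562 = 0.88344
(2) 1.344 × 0.4161 × 1.024 × 1.652 = 0.94603
Highest is cycle (2) at 0.9460 (≤1, no arbitrage).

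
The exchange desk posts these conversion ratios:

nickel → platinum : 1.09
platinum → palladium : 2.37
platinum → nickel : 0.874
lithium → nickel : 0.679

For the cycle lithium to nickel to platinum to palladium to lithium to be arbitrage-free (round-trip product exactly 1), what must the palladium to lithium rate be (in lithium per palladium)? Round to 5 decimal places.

0.57011

Known legs of the cycle: 0.679 × 1.09 × 2.37 = 1.7540607
For no arbitrage the full-cycle product must be 1, so the missing rate is 1 / 1.7540607 ≈ 0.5701057.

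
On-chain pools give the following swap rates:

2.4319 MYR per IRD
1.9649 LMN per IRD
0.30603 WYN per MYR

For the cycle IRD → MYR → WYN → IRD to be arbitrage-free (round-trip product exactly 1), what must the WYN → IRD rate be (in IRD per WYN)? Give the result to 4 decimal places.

Known legs of the cycle: 2.4319 × 0.30603 = 0.744234357
For no arbitrage the full-cycle product must be 1, so the missing rate is 1 / 0.744234357 ≈ 1.343663.

1.3437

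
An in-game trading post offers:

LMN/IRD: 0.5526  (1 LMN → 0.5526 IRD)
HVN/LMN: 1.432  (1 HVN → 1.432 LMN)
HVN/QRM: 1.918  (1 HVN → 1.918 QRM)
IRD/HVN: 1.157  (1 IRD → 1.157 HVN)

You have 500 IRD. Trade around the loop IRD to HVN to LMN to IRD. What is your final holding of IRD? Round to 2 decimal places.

457.78

500 IRD × 1.157 = 578.5 HVN
578.5 HVN × 1.432 = 828.412 LMN
828.412 LMN × 0.5526 = 457.7804712 IRD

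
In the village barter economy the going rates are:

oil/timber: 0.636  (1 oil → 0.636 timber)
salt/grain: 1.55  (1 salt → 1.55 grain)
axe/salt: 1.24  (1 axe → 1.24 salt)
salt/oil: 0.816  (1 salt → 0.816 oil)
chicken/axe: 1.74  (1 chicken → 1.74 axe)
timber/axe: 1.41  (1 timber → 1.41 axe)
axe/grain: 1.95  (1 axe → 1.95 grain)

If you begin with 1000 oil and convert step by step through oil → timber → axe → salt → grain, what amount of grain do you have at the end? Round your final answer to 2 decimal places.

1000 oil × 0.636 = 636 timber
636 timber × 1.41 = 896.76 axe
896.76 axe × 1.24 = 1111.9824 salt
1111.9824 salt × 1.55 = 1723.57272 grain

1723.57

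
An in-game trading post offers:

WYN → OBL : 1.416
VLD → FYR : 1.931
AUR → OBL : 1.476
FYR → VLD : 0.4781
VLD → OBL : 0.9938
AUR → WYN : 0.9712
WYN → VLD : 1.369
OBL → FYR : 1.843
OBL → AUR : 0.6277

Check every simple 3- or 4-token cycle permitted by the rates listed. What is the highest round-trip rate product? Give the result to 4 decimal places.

0.8757

VLD→OBL→FYR→VLD: 0.9938 × 1.843 × 0.4781 = 0.87568
AUR→WYN→OBL→AUR: 0.9712 × 1.416 × 0.6277 = 0.86323
VLD→OBL→AUR→WYN→VLD: 0.9938 × 0.6277 × 0.9712 × 1.369 = 0.82940
Maximum is VLD→OBL→FYR→VLD at 0.8757; no arbitrage — every cycle loses value.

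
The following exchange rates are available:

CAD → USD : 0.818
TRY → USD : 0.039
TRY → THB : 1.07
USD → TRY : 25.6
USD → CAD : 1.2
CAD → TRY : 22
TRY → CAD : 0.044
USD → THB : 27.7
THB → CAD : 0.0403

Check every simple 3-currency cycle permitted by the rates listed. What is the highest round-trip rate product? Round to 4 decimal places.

1.0296

TRY→USD→CAD→TRY: 0.039 × 1.2 × 22 = 1.02960
TRY→THB→CAD→TRY: 1.07 × 0.0403 × 22 = 0.94866
TRY→CAD→USD→TRY: 0.044 × 0.818 × 25.6 = 0.92140
THB→CAD→USD→THB: 0.0403 × 0.818 × 27.7 = 0.91314
Maximum is TRY→USD→CAD→TRY at 1.0296; arbitrage exists.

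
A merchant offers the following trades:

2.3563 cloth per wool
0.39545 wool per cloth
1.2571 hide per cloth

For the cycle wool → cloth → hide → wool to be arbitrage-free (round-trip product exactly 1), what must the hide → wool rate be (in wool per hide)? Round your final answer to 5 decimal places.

0.33760

Known legs of the cycle: 2.3563 × 1.2571 = 2.96210473
For no arbitrage the full-cycle product must be 1, so the missing rate is 1 / 2.96210473 ≈ 0.3375978.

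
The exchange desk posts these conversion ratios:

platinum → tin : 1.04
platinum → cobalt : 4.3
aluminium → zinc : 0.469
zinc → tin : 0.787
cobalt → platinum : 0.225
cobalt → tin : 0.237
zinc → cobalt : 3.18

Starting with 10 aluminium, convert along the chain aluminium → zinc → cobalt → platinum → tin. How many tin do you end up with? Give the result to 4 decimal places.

3.4899

10 aluminium × 0.469 = 4.69 zinc
4.69 zinc × 3.18 = 14.9142 cobalt
14.9142 cobalt × 0.225 = 3.355695 platinum
3.355695 platinum × 1.04 = 3.4899228 tin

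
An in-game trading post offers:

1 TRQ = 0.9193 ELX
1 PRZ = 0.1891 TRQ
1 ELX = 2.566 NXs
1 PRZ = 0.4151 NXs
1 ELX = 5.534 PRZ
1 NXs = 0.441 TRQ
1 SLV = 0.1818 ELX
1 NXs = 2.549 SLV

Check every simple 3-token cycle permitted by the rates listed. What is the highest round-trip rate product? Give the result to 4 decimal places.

SLV→ELX→NXs→SLV: 0.1818 × 2.566 × 2.549 = 1.18911
TRQ→ELX→NXs→TRQ: 0.9193 × 2.566 × 0.441 = 1.04029
PRZ→TRQ→ELX→PRZ: 0.1891 × 0.9193 × 5.534 = 0.96203
Maximum is SLV→ELX→NXs→SLV at 1.1891; arbitrage exists.

1.1891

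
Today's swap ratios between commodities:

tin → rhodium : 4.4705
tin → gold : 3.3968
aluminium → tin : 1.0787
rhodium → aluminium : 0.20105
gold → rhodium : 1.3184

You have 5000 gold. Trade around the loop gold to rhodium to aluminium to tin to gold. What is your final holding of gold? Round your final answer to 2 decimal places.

5000 gold × 1.3184 = 6592 rhodium
6592 rhodium × 0.20105 = 1325.3216 aluminium
1325.3216 aluminium × 1.0787 = 1429.62440992 tin
1429.62440992 tin × 3.3968 = 4856.148195616256 gold

4856.15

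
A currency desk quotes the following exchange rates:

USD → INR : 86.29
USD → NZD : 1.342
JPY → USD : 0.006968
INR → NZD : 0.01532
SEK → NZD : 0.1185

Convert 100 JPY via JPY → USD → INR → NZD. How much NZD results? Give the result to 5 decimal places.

0.92114

100 JPY × 0.006968 = 0.6968 USD
0.6968 USD × 86.29 = 60.126872 INR
60.126872 INR × 0.01532 = 0.92114367904 NZD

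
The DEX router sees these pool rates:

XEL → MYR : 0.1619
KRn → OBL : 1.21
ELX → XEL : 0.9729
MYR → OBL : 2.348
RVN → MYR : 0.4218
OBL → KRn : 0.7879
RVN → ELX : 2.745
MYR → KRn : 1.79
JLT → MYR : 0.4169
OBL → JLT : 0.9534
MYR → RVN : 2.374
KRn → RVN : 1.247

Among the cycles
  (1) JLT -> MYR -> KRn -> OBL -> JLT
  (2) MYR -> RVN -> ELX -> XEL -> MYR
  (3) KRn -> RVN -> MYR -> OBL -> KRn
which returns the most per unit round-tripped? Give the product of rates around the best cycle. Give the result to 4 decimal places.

(1) 0.4169 × 1.79 × 1.21 × 0.9534 = 0.86089
(2) 2.374 × 2.745 × 0.9729 × 0.1619 = 1.02645
(3) 1.247 × 0.4218 × 2.348 × 0.7879 = 0.97307
Highest is cycle (2) at 1.0265 (>1, arbitrage).

1.0265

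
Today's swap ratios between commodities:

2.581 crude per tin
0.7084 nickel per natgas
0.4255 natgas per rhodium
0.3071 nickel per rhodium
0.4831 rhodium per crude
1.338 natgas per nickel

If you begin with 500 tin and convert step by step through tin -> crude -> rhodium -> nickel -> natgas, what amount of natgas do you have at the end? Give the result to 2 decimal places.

500 tin × 2.581 = 1290.5 crude
1290.5 crude × 0.4831 = 623.44055 rhodium
623.44055 rhodium × 0.3071 = 191.458592905 nickel
191.458592905 nickel × 1.338 = 256.17159730689 natgas

256.17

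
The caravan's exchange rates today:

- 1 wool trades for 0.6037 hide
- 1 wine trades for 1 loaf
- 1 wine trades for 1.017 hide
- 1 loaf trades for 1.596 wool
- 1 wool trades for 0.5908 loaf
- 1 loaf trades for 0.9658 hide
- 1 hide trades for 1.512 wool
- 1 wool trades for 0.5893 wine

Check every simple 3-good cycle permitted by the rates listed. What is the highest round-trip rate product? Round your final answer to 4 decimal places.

0.9405

loaf→wool→wine→loaf: 1.596 × 0.5893 × 1 = 0.94052
wool→wine→hide→wool: 0.5893 × 1.017 × 1.512 = 0.90617
loaf→hide→wool→loaf: 0.9658 × 1.512 × 0.5908 = 0.86274
Maximum is loaf→wool→wine→loaf at 0.9405; no arbitrage — every cycle loses value.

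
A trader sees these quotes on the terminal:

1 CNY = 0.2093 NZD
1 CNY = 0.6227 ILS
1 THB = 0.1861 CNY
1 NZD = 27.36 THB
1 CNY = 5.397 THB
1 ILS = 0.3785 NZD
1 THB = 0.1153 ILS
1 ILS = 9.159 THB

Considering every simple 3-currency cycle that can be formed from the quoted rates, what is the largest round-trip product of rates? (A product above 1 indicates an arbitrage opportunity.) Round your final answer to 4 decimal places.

ILS→NZD→THB→ILS: 0.3785 × 27.36 × 0.1153 = 1.19402
NZD→THB→CNY→NZD: 27.36 × 0.1861 × 0.2093 = 1.06569
ILS→THB→CNY→ILS: 9.159 × 0.1861 × 0.6227 = 1.06139
Maximum is ILS→NZD→THB→ILS at 1.1940; arbitrage exists.

1.1940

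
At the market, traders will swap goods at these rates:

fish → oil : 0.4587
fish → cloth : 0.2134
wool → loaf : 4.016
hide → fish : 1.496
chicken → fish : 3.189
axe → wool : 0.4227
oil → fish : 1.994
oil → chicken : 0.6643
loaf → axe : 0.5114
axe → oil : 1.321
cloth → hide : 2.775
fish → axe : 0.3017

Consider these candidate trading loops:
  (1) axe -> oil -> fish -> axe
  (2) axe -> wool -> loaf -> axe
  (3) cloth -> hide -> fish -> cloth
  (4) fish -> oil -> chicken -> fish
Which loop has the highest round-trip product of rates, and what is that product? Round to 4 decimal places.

(1) 1.321 × 1.994 × 0.3017 = 0.79470
(2) 0.4227 × 4.016 × 0.5114 = 0.86813
(3) 2.775 × 1.496 × 0.2134 = 0.88591
(4) 0.4587 × 0.6643 × 3.189 = 0.97173
Highest is cycle (4) at 0.9717 (≤1, no arbitrage).

0.9717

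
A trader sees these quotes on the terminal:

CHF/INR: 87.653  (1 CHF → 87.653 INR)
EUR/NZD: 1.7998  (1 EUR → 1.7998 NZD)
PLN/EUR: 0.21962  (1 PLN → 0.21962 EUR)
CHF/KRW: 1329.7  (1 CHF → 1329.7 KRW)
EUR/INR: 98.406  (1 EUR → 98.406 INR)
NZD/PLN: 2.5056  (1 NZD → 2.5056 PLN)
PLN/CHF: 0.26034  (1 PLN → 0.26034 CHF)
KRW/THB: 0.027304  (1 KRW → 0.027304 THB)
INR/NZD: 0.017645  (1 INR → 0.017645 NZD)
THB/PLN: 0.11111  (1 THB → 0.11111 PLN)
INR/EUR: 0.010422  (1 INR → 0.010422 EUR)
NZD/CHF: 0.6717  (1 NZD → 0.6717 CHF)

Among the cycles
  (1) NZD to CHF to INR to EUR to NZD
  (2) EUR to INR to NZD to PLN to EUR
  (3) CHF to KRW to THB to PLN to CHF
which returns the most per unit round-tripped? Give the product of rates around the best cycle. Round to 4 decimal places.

1.1044

(1) 0.6717 × 87.653 × 0.010422 × 1.7998 = 1.10438
(2) 98.406 × 0.017645 × 2.5056 × 0.21962 = 0.95549
(3) 1329.7 × 0.027304 × 0.11111 × 0.26034 = 1.05020
Highest is cycle (1) at 1.1044 (>1, arbitrage).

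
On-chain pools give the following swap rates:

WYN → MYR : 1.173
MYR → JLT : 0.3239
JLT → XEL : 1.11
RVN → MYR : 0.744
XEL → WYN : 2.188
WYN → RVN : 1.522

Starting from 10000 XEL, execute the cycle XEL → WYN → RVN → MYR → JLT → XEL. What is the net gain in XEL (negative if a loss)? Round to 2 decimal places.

-1092.23

10000 XEL × 2.188 = 21880 WYN
21880 WYN × 1.522 = 33301.36 RVN
33301.36 RVN × 0.744 = 24776.21184 MYR
24776.21184 MYR × 0.3239 = 8025.015014976 JLT
8025.015014976 JLT × 1.11 = 8907.76666662336 XEL
Net change: 8907.76666662336 − 10000 = -1092.23333337664 XEL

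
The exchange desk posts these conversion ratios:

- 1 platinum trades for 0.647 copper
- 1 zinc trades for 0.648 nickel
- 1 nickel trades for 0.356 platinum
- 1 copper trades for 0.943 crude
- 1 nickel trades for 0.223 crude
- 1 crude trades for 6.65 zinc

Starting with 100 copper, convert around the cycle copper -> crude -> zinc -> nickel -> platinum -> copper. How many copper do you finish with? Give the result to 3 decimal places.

93.597

100 copper × 0.943 = 94.3 crude
94.3 crude × 6.65 = 627.095 zinc
627.095 zinc × 0.648 = 406.35756 nickel
406.35756 nickel × 0.356 = 144.66329136 platinum
144.66329136 platinum × 0.647 = 93.59714950992 copper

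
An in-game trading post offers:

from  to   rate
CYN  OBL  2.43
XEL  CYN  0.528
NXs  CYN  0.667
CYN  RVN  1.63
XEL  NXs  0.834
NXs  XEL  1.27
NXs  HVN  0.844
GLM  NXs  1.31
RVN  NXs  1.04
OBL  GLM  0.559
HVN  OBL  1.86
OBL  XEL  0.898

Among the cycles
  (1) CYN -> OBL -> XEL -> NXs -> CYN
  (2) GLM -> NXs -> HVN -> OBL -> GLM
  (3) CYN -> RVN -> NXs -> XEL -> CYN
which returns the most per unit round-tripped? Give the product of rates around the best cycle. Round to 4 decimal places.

(1) 2.43 × 0.898 × 0.834 × 0.667 = 1.21388
(2) 1.31 × 0.844 × 1.86 × 0.559 = 1.14958
(3) 1.63 × 1.04 × 1.27 × 0.528 = 1.13673
Highest is cycle (1) at 1.2139 (>1, arbitrage).

1.2139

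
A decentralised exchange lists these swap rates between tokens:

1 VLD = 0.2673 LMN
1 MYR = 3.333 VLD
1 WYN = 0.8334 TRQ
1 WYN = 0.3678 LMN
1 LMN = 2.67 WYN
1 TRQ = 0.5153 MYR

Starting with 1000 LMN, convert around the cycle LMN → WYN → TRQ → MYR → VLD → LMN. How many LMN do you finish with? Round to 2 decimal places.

1021.55

1000 LMN × 2.67 = 2670 WYN
2670 WYN × 0.8334 = 2225.178 TRQ
2225.178 TRQ × 0.5153 = 1146.6342234 MYR
1146.6342234 MYR × 3.333 = 3821.7318665922 VLD
3821.7318665922 VLD × 0.2673 = 1021.54892794009506 LMN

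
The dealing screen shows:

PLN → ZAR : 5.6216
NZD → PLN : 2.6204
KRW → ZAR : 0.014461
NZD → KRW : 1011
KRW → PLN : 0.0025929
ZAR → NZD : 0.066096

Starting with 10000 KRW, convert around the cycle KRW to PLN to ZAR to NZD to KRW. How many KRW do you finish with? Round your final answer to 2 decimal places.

10000 KRW × 0.0025929 = 25.929 PLN
25.929 PLN × 5.6216 = 145.7624664 ZAR
145.7624664 ZAR × 0.066096 = 9.6343159791744 NZD
9.6343159791744 NZD × 1011 = 9740.2934549453184 KRW

9740.29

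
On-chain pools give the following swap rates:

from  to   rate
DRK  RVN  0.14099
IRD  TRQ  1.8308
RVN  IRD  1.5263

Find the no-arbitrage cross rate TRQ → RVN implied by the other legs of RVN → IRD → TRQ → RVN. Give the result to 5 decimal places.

Known legs of the cycle: 1.5263 × 1.8308 = 2.79435004
For no arbitrage the full-cycle product must be 1, so the missing rate is 1 / 2.79435004 ≈ 0.3578650.

0.35786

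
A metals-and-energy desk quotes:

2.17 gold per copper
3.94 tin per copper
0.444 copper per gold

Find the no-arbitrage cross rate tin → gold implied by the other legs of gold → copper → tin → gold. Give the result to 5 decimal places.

0.57164

Known legs of the cycle: 0.444 × 3.94 = 1.74936
For no arbitrage the full-cycle product must be 1, so the missing rate is 1 / 1.74936 ≈ 0.5716376.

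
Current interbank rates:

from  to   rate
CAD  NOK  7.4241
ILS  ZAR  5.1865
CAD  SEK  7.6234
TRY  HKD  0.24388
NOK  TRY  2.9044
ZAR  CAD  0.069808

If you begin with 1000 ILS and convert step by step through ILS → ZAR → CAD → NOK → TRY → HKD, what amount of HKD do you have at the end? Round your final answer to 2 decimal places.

1903.95

1000 ILS × 5.1865 = 5186.5 ZAR
5186.5 ZAR × 0.069808 = 362.059192 CAD
362.059192 CAD × 7.4241 = 2687.9636473272 NOK
2687.9636473272 NOK × 2.9044 = 7806.92161729711968 TRY
7806.92161729711968 TRY × 0.24388 = 1903.9520440264215475584 HKD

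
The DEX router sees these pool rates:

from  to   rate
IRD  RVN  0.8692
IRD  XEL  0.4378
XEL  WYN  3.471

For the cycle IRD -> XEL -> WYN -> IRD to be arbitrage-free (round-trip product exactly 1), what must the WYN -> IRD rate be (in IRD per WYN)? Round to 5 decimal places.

0.65807

Known legs of the cycle: 0.4378 × 3.471 = 1.5196038
For no arbitrage the full-cycle product must be 1, so the missing rate is 1 / 1.5196038 ≈ 0.6580663.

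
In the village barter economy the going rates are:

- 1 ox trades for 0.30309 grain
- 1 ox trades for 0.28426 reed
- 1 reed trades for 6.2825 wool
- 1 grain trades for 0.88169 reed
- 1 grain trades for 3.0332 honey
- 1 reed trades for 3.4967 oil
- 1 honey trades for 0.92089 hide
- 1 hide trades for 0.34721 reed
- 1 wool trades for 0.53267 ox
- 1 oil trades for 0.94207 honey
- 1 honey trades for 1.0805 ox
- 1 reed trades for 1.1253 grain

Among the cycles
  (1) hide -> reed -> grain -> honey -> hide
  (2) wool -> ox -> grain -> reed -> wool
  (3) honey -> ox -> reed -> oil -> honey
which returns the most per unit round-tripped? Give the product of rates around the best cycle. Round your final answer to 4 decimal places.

1.0914

(1) 0.34721 × 1.1253 × 3.0332 × 0.92089 = 1.09136
(2) 0.53267 × 0.30309 × 0.88169 × 6.2825 = 0.89429
(3) 1.0805 × 0.28426 × 3.4967 × 0.94207 = 1.01177
Highest is cycle (1) at 1.0914 (>1, arbitrage).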